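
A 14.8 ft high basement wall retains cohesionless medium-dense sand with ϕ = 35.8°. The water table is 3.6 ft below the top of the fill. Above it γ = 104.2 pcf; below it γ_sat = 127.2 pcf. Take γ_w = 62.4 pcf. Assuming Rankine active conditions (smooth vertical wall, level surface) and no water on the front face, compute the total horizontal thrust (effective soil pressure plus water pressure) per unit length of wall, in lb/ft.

6260 lb/ft

K_a = tan²(45° − φ/2) = 0.2619.
γ' = 127.2 − 62.4 = 64.80 pcf. Depth below WT = 11.2 ft.
σ'_h at WT = K_a γ d_w = 98.23 psf; at base = 98.23 + K_a γ' × 11.2 = 288.3 psf.
P₁ (0–3.6 ft) = ½×98.23×3.6 = 176.8. P₂ (3.6–14.8 ft) = ½(98.23+288.3)×11.2 = 2164.
P_w = ½ γ_w h₂² = 0.5×62.4×11.2² = 3914. Total = 176.8+2164+3914 = 6255 lb/ft.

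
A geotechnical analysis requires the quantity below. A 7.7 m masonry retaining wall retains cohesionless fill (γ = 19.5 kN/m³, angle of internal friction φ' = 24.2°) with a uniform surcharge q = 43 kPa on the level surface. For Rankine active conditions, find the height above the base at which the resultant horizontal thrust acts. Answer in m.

K_a = 0.4185.
Triangular part P₁ = ½K_aγH² = 241.9 at H/3 = 2.567 m; rectangular part P₂ = K_a q H = 138.6 at H/2 = 3.850 m.
ȳ = (P₁·2.567 + P₂·3.850)/(P₁+P₂) = 3.034 m.

3.03 m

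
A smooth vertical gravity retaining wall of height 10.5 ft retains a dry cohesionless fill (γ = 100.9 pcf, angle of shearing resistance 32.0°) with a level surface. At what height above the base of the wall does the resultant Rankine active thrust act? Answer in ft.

3.50 ft

K_a = 0.3073.
The pressure distribution is triangular, so the resultant acts at H/3 above the base = 10.5/3 = 3.500 ft.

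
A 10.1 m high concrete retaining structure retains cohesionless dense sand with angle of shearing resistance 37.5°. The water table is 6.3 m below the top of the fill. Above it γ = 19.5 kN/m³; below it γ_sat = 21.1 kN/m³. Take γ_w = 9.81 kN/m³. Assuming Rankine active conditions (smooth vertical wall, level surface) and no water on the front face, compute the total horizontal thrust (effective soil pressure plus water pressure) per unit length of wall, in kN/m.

298 kN/m

K_a = tan²(45° − φ/2) = 0.2432.
γ' = 21.1 − 9.81 = 11.29 kN/m³. Depth below WT = 3.8 m.
σ'_h at WT = K_a γ d_w = 29.88 kPa; at base = 29.88 + K_a γ' × 3.8 = 40.31 kPa.
P₁ (0–6.3 m) = ½×29.88×6.3 = 94.11. P₂ (6.3–10.1 m) = ½(29.88+40.31)×3.8 = 133.4.
P_w = ½ γ_w h₂² = 0.5×9.81×3.8² = 70.83. Total = 94.11+133.4+70.83 = 298.3 kN/m.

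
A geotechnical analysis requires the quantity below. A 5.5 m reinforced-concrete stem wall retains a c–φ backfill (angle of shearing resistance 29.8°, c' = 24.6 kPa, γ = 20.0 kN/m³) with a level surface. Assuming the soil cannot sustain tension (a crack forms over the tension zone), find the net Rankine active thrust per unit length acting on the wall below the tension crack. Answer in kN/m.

K_a = 0.3360; √K_a = 0.5797.
Tension-crack depth z_c = 2c/(γ√K_a) = 2×24.6/(20.0×0.5797) = 4.244 m.
σ_a at base = K_a γ H − 2c√K_a = 0.3360×20.0×5.5 − 2×24.6×0.5797 = 8.443 kPa.
P_a = ½ × 8.443 × (H − z_c) = 0.5×8.443×1.256 = 5.303 kN/m.

5.30 kN/m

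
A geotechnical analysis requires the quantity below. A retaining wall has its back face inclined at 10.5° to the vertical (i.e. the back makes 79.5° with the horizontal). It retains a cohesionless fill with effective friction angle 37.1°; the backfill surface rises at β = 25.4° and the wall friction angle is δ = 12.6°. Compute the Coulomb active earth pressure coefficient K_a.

0.448

K_a = sin²(α+φ) / [sin²α · sin(α−δ) · (1 + √{sin(φ+δ)sin(φ−β) / (sin(α−δ)sin(α+β))})²].
With α = 79.5°, φ = 37.1°, δ = 12.6°, β = 25.4°: K_a = 0.4477.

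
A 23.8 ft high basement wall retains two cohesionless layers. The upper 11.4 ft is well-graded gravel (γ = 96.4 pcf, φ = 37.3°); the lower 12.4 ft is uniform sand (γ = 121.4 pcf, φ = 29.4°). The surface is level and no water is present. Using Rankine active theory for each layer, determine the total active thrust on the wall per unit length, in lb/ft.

K_a1 = tan²(45°−37.3°/2) = 0.2453; K_a2 = tan²(45°−29.4°/2) = 0.3415.
Layer 1: σ at base = K_a1 γ₁ h₁ = 269.6 psf; P₁ = ½×269.6×11.4 = 1537.
Layer 2: σ_v at top = γ₁h₁ = 1099; σ_h top = K_a2×1099 = 375.3; σ_h base = K_a2×(1099+121.4×12.4) = 889.3.
P₂ = ½(375.3+889.3)×12.4 = 7840. Total P_a = 1537+7840 = 9377 lb/ft.

9380 lb/ft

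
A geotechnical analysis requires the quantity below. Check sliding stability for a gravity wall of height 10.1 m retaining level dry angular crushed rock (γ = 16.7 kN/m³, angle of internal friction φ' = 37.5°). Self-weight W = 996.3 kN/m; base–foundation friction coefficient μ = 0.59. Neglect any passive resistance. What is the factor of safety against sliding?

2.84

K_a = tan²(45° − 37.5°/2) = 0.2432.
P_a = ½K_aγH² = 0.5×0.2432×16.7×10.1² = 207.1 kN/m, acting at H/3 = 3.367 m above the base.
FS_sliding = μW / P_a = 0.59×996.3 / 207.1 = 2.838.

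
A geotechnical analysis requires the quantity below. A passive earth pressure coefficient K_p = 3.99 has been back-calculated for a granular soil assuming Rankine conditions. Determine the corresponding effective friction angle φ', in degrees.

36.8°

K_p = (1+sin φ)/(1−sin φ) ⇒ sin φ = (K_p − 1)/(K_p + 1) = 0.5992.
φ = arcsin(0.5992) = 36.81°.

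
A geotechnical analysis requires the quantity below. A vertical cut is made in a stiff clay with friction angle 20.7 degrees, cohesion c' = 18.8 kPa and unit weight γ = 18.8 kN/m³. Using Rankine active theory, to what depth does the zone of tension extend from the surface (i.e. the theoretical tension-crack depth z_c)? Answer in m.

K_a = tan²(45° − 20.7°/2) = 0.4777; √K_a = 0.6911.
The active pressure is zero where K_a γ z = 2c√K_a, so z_c = 2c/(γ√K_a) = 2×18.8/(18.8×0.6911) = 2.894 m.

2.89 m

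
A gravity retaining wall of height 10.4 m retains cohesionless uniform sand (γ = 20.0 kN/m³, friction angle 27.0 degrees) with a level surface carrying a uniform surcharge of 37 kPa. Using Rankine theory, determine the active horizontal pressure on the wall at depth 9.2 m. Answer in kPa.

K_a = (1 − sin φ)/(1 + sin φ) = 0.3755.
σ_v = γz + q = 20.0 × 9.2 + 37 = 221.0 kPa.
σ_h = K_a σ_v = 0.3755 × 221.0 = 82.99 kPa.

83.0 kPa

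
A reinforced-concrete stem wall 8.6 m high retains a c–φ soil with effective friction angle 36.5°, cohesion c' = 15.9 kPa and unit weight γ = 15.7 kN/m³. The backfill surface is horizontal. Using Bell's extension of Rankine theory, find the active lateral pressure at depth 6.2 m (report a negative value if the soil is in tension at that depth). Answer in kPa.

K_a = (1 − sin φ)/(1 + sin φ) = 0.2541.
σ_a = K_a γ z − 2c√K_a = 0.2541×15.7×6.2 − 2×15.9×0.5040 = 8.701 kPa.

8.70 kPa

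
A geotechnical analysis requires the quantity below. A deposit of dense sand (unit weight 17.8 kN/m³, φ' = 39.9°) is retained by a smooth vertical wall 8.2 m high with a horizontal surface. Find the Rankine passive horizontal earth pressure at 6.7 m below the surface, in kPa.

K_p = (1 + sin φ)/(1 − sin φ) = 4.578.
σ_h = K_p γ z = 4.578 × 17.8 × 6.7 = 546.0 kPa.

546 kPa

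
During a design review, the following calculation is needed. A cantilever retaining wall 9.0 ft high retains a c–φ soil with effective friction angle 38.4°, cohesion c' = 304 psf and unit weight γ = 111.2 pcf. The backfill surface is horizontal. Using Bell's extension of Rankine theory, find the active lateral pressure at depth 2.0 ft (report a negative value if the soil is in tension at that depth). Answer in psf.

K_a = (1 − sin φ)/(1 + sin φ) = 0.2337.
σ_a = K_a γ z − 2c√K_a = 0.2337×111.2×2.0 − 2×304×0.4834 = -241.9 psf.

-242 psf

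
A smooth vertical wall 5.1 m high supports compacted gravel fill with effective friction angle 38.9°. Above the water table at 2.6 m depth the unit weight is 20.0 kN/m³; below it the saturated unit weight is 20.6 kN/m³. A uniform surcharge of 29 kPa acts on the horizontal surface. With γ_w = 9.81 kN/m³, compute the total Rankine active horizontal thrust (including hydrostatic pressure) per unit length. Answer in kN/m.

K_a = tan²(45° − φ/2) = 0.2285.
γ' = 20.6 − 9.81 = 10.79 kN/m³. h₂ = H − d_w = 2.5 m.
σ'_h: at surface K_a·q = 6.627; at WT K_a(q+γd_w) = 18.51; at base K_a(q+γd_w+γ'h₂) = 24.68 kPa.
P₁ = ½(6.627+18.51)×2.6 = 32.68; P₂ = ½(18.51+24.68)×2.5 = 53.98; P_w = ½γ_w h₂² = 30.66.
Total = 32.68+53.98+30.66 = 117.3 kN/m.

117 kN/m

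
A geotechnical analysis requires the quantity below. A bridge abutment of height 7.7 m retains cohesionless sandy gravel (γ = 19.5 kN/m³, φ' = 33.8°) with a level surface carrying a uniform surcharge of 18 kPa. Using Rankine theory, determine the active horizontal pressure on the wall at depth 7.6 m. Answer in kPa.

47.4 kPa

K_a = (1 − sin φ)/(1 + sin φ) = 0.2851.
σ_v = γz + q = 19.5 × 7.6 + 18 = 166.2 kPa.
σ_h = K_a σ_v = 0.2851 × 166.2 = 47.38 kPa.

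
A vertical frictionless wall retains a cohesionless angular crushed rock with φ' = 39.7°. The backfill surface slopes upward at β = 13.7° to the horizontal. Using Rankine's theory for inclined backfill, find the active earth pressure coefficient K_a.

0.235

K_a = cos β · (cos β − √(cos²β − cos²φ)) / (cos β + √(cos²β − cos²φ)).
cos β = 0.9715, cos φ = 0.7694, √(cos²β − cos²φ) = 0.5932.
K_a = 0.9715 × (0.9715 − 0.5932)/(0.9715 + 0.5932) = 0.2349.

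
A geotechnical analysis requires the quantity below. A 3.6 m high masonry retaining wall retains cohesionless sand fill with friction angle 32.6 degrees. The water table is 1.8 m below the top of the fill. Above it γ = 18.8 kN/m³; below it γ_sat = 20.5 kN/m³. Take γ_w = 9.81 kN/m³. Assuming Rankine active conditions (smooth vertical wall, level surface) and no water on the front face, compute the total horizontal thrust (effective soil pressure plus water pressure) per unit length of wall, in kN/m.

48.5 kN/m

K_a = tan²(45° − φ/2) = 0.2997.
γ' = 20.5 − 9.81 = 10.69 kN/m³. Depth below WT = 1.8 m.
σ'_h at WT = K_a γ d_w = 10.14 kPa; at base = 10.14 + K_a γ' × 1.8 = 15.91 kPa.
P₁ (0–1.8 m) = ½×10.14×1.8 = 9.129. P₂ (1.8–3.6 m) = ½(10.14+15.91)×1.8 = 23.45.
P_w = ½ γ_w h₂² = 0.5×9.81×1.8² = 15.89. Total = 9.129+23.45+15.89 = 48.47 kN/m.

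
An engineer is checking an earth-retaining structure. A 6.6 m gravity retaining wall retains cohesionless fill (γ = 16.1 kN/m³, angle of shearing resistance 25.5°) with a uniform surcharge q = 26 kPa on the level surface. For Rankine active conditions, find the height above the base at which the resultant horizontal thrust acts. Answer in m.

K_a = 0.3981.
Triangular part P₁ = ½K_aγH² = 139.6 at H/3 = 2.200 m; rectangular part P₂ = K_a q H = 68.31 at H/2 = 3.300 m.
ȳ = (P₁·2.200 + P₂·3.300)/(P₁+P₂) = 2.561 m.

2.56 m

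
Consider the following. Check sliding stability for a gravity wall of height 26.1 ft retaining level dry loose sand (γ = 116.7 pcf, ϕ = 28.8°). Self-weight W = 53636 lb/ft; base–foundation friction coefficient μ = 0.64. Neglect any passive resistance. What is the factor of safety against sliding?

2.47

K_a = tan²(45° − 28.8°/2) = 0.3498.
P_a = ½K_aγH² = 0.5×0.3498×116.7×26.1² = 13900 lb/ft, acting at H/3 = 8.700 ft above the base.
FS_sliding = μW / P_a = 0.64×53636 / 13900 = 2.469.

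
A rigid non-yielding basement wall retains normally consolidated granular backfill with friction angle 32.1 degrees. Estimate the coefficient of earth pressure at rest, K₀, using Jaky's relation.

0.469

K₀ = 1 − sin φ' = 1 − sin 32.1° = 0.4686.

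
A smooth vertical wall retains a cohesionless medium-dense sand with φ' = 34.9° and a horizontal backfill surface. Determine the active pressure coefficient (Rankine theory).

K_a = (1 − sin φ)/(1 + sin φ) = (1 − sin 34.9°)/(1 + sin 34.9°) = 0.2721.

0.272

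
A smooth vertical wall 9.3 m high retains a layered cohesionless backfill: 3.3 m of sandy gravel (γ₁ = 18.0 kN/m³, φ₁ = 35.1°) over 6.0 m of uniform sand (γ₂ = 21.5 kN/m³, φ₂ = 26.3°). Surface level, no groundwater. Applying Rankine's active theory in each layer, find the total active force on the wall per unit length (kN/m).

313 kN/m

K_a1 = tan²(45°−35.1°/2) = 0.2698; K_a2 = tan²(45°−26.3°/2) = 0.3859.
Layer 1: σ at base = K_a1 γ₁ h₁ = 16.03 kPa; P₁ = ½×16.03×3.3 = 26.45.
Layer 2: σ_v at top = γ₁h₁ = 59.40; σ_h top = K_a2×59.40 = 22.92; σ_h base = K_a2×(59.40+21.5×6.0) = 72.71.
P₂ = ½(22.92+72.71)×6.0 = 286.9. Total P_a = 26.45+286.9 = 313.3 kN/m.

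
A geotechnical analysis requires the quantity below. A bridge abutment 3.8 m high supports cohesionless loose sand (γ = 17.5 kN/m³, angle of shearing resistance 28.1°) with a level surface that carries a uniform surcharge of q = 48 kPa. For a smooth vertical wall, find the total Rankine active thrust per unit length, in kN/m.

K_a = tan²(45° − φ/2) = 0.3596.
Soil triangle: ½ K_a γ H² = 0.5×0.3596×17.5×3.8² = 45.44 kN/m.
Surcharge rectangle: K_a q H = 0.3596×48×3.8 = 65.59 kN/m.
Total = 45.44 + 65.59 = 111.0 kN/m.

111 kN/m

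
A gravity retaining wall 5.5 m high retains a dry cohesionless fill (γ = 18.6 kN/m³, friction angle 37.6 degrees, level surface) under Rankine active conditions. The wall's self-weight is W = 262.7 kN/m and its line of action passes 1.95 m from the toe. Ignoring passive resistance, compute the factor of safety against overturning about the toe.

K_a = tan²(45° − 37.6°/2) = 0.2421.
P_a = ½K_aγH² = 0.5×0.2421×18.6×5.5² = 68.12 kN/m, acting at H/3 = 1.833 m above the base.
Overturning moment M_o = P_a × H/3 = 68.12 × 1.833 = 124.9.
Resisting moment M_r = W × 1.95 = 262.7 × 1.95 = 512.3.
FS_overturning = M_r/M_o = 512.3/124.9 = 4.102.

4.10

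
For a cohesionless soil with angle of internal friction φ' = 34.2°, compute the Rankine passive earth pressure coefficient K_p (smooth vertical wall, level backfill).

3.57

K_p = (1 + sin φ)/(1 − sin φ) = tan²(45° + 34.2°/2) = 3.567.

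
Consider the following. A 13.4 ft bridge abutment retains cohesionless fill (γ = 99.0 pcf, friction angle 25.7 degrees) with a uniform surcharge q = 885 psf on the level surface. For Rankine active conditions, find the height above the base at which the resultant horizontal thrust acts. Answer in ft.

K_a = 0.3950.
Triangular part P₁ = ½K_aγH² = 3511 at H/3 = 4.467 ft; rectangular part P₂ = K_a q H = 4685 at H/2 = 6.700 ft.
ȳ = (P₁·4.467 + P₂·6.700)/(P₁+P₂) = 5.743 ft.

5.74 ft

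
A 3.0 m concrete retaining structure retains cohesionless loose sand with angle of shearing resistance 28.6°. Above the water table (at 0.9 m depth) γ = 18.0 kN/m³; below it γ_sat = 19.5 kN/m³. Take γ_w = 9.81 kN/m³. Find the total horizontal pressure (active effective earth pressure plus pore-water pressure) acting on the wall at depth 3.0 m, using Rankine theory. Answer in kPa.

33.5 kPa

K_a = (1 − sin φ)/(1 + sin φ) = 0.3525.
γ' = 19.5 − 9.81 = 9.690 kN/m³.
Effective vertical stress at 3.0 m: σ'_v = 18.0×0.9 + 9.690×2.10 = 36.55 kPa.
σ'_h = K_a σ'_v = 0.3525 × 36.55 = 12.89 kPa; u = γ_w × 2.10 = 20.60 kPa.
Total σ_h = 12.89 + 20.60 = 33.49 kPa.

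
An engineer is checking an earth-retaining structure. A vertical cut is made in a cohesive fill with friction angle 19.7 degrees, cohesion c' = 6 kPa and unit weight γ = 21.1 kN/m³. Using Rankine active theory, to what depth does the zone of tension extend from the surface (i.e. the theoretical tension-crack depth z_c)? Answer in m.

0.808 m

K_a = tan²(45° − 19.7°/2) = 0.4958; √K_a = 0.7041.
The active pressure is zero where K_a γ z = 2c√K_a, so z_c = 2c/(γ√K_a) = 2×6/(21.1×0.7041) = 0.8077 m.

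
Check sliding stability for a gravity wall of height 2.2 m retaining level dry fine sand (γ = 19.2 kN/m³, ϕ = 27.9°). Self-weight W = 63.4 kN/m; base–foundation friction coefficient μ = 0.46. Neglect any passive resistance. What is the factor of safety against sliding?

1.73

K_a = tan²(45° − 27.9°/2) = 0.3625.
P_a = ½K_aγH² = 0.5×0.3625×19.2×2.2² = 16.84 kN/m, acting at H/3 = 0.7333 m above the base.
FS_sliding = μW / P_a = 0.46×63.4 / 16.84 = 1.732.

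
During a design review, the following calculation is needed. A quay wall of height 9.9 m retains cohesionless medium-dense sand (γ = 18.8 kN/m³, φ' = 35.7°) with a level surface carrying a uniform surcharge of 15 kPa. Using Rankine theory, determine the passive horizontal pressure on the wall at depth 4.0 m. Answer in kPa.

343 kPa

K_p = (1 + sin φ)/(1 − sin φ) = 3.802.
σ_v = γz + q = 18.8 × 4.0 + 15 = 90.20 kPa.
σ_h = K_p σ_v = 3.802 × 90.20 = 343.0 kPa.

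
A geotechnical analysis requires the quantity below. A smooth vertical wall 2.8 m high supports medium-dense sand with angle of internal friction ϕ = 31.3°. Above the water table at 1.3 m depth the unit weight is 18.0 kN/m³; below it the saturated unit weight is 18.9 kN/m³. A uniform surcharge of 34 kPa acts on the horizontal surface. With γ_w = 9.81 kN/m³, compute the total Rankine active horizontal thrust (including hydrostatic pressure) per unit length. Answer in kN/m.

K_a = tan²(45° − φ/2) = 0.3162.
γ' = 18.9 − 9.81 = 9.090 kN/m³. h₂ = H − d_w = 1.5 m.
σ'_h: at surface K_a·q = 10.75; at WT K_a(q+γd_w) = 18.15; at base K_a(q+γd_w+γ'h₂) = 22.46 kPa.
P₁ = ½(10.75+18.15)×1.3 = 18.79; P₂ = ½(18.15+22.46)×1.5 = 30.46; P_w = ½γ_w h₂² = 11.04.
Total = 18.79+30.46+11.04 = 60.28 kN/m.

60.3 kN/m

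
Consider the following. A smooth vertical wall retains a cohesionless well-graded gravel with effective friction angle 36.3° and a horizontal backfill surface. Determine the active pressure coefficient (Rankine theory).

K_a = tan²(45° − φ/2) = tan²(26.85°) = 0.2563.

0.256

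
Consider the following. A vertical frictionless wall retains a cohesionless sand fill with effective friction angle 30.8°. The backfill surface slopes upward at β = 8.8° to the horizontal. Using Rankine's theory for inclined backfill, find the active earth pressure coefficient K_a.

K_a = cos β · (cos β − √(cos²β − cos²φ)) / (cos β + √(cos²β − cos²φ)).
cos β = 0.9882, cos φ = 0.8590, √(cos²β − cos²φ) = 0.4887.
K_a = 0.9882 × (0.9882 − 0.4887)/(0.9882 + 0.4887) = 0.3343.

0.334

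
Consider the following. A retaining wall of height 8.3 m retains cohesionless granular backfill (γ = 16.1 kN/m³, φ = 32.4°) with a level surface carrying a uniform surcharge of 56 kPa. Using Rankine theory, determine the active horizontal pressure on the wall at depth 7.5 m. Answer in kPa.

53.4 kPa

K_a = (1 − sin φ)/(1 + sin φ) = 0.3022.
σ_v = γz + q = 16.1 × 7.5 + 56 = 176.8 kPa.
σ_h = K_a σ_v = 0.3022 × 176.8 = 53.42 kPa.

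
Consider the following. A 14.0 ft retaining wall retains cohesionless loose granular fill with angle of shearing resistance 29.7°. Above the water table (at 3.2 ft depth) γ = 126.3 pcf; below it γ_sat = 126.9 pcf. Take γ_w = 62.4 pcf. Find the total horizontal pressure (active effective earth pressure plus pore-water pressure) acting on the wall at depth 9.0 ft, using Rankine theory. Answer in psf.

K_a = (1 − sin φ)/(1 + sin φ) = 0.3374.
γ' = 126.9 − 62.4 = 64.50 pcf.
Effective vertical stress at 9.0 ft: σ'_v = 126.3×3.2 + 64.50×5.80 = 778.3 psf.
σ'_h = K_a σ'_v = 0.3374 × 778.3 = 262.6 psf; u = γ_w × 5.80 = 361.9 psf.
Total σ_h = 262.6 + 361.9 = 624.5 psf.

624 psf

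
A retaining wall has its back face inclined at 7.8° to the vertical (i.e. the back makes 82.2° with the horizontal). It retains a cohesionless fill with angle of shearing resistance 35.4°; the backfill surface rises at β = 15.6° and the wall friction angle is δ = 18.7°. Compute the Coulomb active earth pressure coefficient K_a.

K_a = sin²(α+φ) / [sin²α · sin(α−δ) · (1 + √{sin(φ+δ)sin(φ−β) / (sin(α−δ)sin(α+β))})²].
With α = 82.2°, φ = 35.4°, δ = 18.7°, β = 15.6°: K_a = 0.3691.

0.369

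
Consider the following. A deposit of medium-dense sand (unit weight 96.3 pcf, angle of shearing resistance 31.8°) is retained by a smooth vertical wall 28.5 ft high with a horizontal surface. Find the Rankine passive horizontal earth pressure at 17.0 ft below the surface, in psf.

K_p = (1 + sin φ)/(1 − sin φ) = 3.228.
σ_h = K_p γ z = 3.228 × 96.3 × 17.0 = 5284 psf.

5280 psf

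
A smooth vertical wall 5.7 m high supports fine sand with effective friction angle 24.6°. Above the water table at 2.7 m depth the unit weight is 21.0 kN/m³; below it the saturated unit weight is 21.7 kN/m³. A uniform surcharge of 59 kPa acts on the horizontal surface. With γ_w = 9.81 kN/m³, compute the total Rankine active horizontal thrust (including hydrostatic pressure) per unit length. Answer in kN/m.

K_a = tan²(45° − φ/2) = 0.4121.
γ' = 21.7 − 9.81 = 11.89 kN/m³. h₂ = H − d_w = 3.0 m.
σ'_h: at surface K_a·q = 24.32; at WT K_a(q+γd_w) = 47.69; at base K_a(q+γd_w+γ'h₂) = 62.39 kPa.
P₁ = ½(24.32+47.69)×2.7 = 97.20; P₂ = ½(47.69+62.39)×3.0 = 165.1; P_w = ½γ_w h₂² = 44.14.
Total = 97.20+165.1+44.14 = 306.5 kN/m.

306 kN/m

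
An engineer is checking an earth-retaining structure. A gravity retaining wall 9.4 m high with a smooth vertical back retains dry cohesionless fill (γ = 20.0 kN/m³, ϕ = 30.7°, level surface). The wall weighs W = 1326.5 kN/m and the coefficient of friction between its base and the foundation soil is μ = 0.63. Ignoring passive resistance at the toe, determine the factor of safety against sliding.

2.92

K_a = tan²(45° − 30.7°/2) = 0.3240.
P_a = ½K_aγH² = 0.5×0.3240×20.0×9.4² = 286.3 kN/m, acting at H/3 = 3.133 m above the base.
FS_sliding = μW / P_a = 0.63×1326.5 / 286.3 = 2.919.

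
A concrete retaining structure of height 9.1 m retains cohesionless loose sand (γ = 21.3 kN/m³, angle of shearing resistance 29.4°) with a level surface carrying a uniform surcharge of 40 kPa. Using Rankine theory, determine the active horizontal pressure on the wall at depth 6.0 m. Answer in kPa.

57.3 kPa

K_a = (1 − sin φ)/(1 + sin φ) = 0.3415.
σ_v = γz + q = 21.3 × 6.0 + 40 = 167.8 kPa.
σ_h = K_a σ_v = 0.3415 × 167.8 = 57.30 kPa.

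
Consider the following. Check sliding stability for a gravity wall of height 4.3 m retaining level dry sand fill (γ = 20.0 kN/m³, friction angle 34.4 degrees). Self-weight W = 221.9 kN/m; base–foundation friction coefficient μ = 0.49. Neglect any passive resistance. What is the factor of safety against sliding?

2.12

K_a = tan²(45° − 34.4°/2) = 0.2780.
P_a = ½K_aγH² = 0.5×0.2780×20.0×4.3² = 51.40 kN/m, acting at H/3 = 1.433 m above the base.
FS_sliding = μW / P_a = 0.49×221.9 / 51.40 = 2.115.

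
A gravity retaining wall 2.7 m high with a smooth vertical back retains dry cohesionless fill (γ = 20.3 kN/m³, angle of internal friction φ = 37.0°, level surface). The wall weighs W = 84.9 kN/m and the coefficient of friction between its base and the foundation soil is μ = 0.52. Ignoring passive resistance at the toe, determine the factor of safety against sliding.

K_a = tan²(45° − 37.0°/2) = 0.2486.
P_a = ½K_aγH² = 0.5×0.2486×20.3×2.7² = 18.39 kN/m, acting at H/3 = 0.9000 m above the base.
FS_sliding = μW / P_a = 0.52×84.9 / 18.39 = 2.400.

2.40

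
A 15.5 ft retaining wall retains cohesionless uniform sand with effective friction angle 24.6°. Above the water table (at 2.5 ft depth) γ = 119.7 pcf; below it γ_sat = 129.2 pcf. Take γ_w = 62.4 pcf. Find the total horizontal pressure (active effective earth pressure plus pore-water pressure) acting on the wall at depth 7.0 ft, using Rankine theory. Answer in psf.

K_a = (1 − sin φ)/(1 + sin φ) = 0.4121.
γ' = 129.2 − 62.4 = 66.80 pcf.
Effective vertical stress at 7.0 ft: σ'_v = 119.7×2.5 + 66.80×4.50 = 599.8 psf.
σ'_h = K_a σ'_v = 0.4121 × 599.8 = 247.2 psf; u = γ_w × 4.50 = 280.8 psf.
Total σ_h = 247.2 + 280.8 = 528.0 psf.

528 psf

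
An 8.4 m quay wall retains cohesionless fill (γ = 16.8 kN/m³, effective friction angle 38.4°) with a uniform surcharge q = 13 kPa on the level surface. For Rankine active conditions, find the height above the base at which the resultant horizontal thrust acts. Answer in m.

K_a = 0.2337.
Triangular part P₁ = ½K_aγH² = 138.5 at H/3 = 2.800 m; rectangular part P₂ = K_a q H = 25.52 at H/2 = 4.200 m.
ȳ = (P₁·2.800 + P₂·4.200)/(P₁+P₂) = 3.018 m.

3.02 m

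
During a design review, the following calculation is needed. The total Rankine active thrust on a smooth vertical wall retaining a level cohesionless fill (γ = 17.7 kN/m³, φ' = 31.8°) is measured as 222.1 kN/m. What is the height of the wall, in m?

9.00 m

K_a = 0.3098. P_a = ½ K_a γ H² ⇒ H = √(2P_a/(K_a γ)).
H = √(2×222.1/(0.3098×17.7)) = 9.000 m.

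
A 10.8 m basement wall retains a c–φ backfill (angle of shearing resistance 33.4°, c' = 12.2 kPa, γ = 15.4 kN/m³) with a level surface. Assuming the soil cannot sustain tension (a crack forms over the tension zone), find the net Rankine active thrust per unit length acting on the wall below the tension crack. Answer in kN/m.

138 kN/m

K_a = 0.2899; √K_a = 0.5384.
Tension-crack depth z_c = 2c/(γ√K_a) = 2×12.2/(15.4×0.5384) = 2.943 m.
σ_a at base = K_a γ H − 2c√K_a = 0.2899×15.4×10.8 − 2×12.2×0.5384 = 35.08 kPa.
P_a = ½ × 35.08 × (H − z_c) = 0.5×35.08×7.857 = 137.8 kN/m.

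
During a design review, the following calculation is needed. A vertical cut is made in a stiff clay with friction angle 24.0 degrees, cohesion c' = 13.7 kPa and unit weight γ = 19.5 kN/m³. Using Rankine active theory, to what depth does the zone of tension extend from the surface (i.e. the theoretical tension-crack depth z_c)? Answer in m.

K_a = tan²(45° − 24.0°/2) = 0.4217; √K_a = 0.6494.
The active pressure is zero where K_a γ z = 2c√K_a, so z_c = 2c/(γ√K_a) = 2×13.7/(19.5×0.6494) = 2.164 m.

2.16 m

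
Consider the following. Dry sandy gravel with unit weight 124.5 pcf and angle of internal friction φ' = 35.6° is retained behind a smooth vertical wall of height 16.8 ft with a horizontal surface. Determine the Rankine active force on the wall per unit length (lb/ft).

4640 lb/ft

K_a = tan²(45° − φ/2) = 0.2641.
P_a = ½ K_a γ H² = 0.5 × 0.2641 × 124.5 × 16.8² = 4641 lb/ft.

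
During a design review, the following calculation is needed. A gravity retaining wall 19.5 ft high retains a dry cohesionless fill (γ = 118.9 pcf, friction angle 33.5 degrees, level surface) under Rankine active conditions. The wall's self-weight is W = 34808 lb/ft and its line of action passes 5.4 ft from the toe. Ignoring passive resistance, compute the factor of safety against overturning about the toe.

K_a = tan²(45° − 33.5°/2) = 0.2887.
P_a = ½K_aγH² = 0.5×0.2887×118.9×19.5² = 6527 lb/ft, acting at H/3 = 6.500 ft above the base.
Overturning moment M_o = P_a × H/3 = 6527 × 6.500 = 42420.
Resisting moment M_r = W × 5.4 = 34808 × 5.4 = 188000.
FS_overturning = M_r/M_o = 188000/42420 = 4.431.

4.43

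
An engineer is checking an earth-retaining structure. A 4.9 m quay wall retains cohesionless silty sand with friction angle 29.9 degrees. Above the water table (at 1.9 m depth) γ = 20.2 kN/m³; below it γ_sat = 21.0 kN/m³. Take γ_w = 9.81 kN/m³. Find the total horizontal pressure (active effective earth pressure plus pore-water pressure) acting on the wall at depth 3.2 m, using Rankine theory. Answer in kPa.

K_a = (1 − sin φ)/(1 + sin φ) = 0.3347.
γ' = 21.0 − 9.81 = 11.19 kN/m³.
Effective vertical stress at 3.2 m: σ'_v = 20.2×1.9 + 11.19×1.30 = 52.93 kPa.
σ'_h = K_a σ'_v = 0.3347 × 52.93 = 17.71 kPa; u = γ_w × 1.30 = 12.75 kPa.
Total σ_h = 17.71 + 12.75 = 30.47 kPa.

30.5 kPa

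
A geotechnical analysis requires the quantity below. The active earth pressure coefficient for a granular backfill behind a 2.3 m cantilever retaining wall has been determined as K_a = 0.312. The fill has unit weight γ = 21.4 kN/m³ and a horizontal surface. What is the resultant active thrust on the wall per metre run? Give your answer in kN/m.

P = ½ K_a γ H² = 0.5 × 0.312 × 21.4 × 2.3² = 17.66 kN/m.

17.7 kN/m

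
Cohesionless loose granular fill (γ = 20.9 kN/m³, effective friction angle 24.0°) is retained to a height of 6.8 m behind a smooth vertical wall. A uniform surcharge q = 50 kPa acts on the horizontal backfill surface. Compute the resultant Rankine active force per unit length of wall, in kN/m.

K_a = tan²(45° − φ/2) = 0.4217.
Soil triangle: ½ K_a γ H² = 0.5×0.4217×20.9×6.8² = 203.8 kN/m.
Surcharge rectangle: K_a q H = 0.4217×50×6.8 = 143.4 kN/m.
Total = 203.8 + 143.4 = 347.2 kN/m.

347 kN/m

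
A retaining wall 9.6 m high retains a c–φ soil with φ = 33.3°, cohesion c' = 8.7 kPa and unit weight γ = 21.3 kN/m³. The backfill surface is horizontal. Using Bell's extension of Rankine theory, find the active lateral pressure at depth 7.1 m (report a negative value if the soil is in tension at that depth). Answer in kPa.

34.6 kPa

K_a = (1 − sin φ)/(1 + sin φ) = 0.2911.
σ_a = K_a γ z − 2c√K_a = 0.2911×21.3×7.1 − 2×8.7×0.5396 = 34.64 kPa.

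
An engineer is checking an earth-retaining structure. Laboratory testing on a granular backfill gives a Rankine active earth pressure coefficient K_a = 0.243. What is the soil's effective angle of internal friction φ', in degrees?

37.5°

K_a = tan²(45° − φ/2) ⇒ 45° − φ/2 = arctan(√0.243) = 26.24°.
φ = 2(45° − 26.24°) = 37.52°.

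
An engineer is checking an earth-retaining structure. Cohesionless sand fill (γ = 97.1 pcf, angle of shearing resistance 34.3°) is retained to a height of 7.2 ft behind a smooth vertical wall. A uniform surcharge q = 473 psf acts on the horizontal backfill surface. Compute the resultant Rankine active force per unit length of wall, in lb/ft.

K_a = tan²(45° − φ/2) = 0.2792.
Soil triangle: ½ K_a γ H² = 0.5×0.2792×97.1×7.2² = 702.6 lb/ft.
Surcharge rectangle: K_a q H = 0.2792×473×7.2 = 950.7 lb/ft.
Total = 702.6 + 950.7 = 1653 lb/ft.

1650 lb/ft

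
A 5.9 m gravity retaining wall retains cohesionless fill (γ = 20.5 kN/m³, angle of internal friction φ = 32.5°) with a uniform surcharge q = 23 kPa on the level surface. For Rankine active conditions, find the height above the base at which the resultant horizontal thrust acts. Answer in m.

2.24 m

K_a = 0.3010.
Triangular part P₁ = ½K_aγH² = 107.4 at H/3 = 1.967 m; rectangular part P₂ = K_a q H = 40.84 at H/2 = 2.950 m.
ȳ = (P₁·1.967 + P₂·2.950)/(P₁+P₂) = 2.238 m.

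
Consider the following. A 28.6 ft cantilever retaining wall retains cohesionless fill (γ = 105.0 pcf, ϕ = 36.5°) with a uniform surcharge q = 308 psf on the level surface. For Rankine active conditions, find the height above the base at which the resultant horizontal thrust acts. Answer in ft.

K_a = 0.2541.
Triangular part P₁ = ½K_aγH² = 10910 at H/3 = 9.533 ft; rectangular part P₂ = K_a q H = 2238 at H/2 = 14.30 ft.
ȳ = (P₁·9.533 + P₂·14.30)/(P₁+P₂) = 10.34 ft.

10.3 ft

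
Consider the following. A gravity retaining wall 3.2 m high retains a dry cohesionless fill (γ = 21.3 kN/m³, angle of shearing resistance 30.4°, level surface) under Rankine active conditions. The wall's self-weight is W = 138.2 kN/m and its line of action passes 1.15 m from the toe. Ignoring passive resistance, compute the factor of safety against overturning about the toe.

K_a = tan²(45° − 30.4°/2) = 0.3280.
P_a = ½K_aγH² = 0.5×0.3280×21.3×3.2² = 35.77 kN/m, acting at H/3 = 1.067 m above the base.
Overturning moment M_o = P_a × H/3 = 35.77 × 1.067 = 38.15.
Resisting moment M_r = W × 1.15 = 138.2 × 1.15 = 158.9.
FS_overturning = M_r/M_o = 158.9/38.15 = 4.165.

4.17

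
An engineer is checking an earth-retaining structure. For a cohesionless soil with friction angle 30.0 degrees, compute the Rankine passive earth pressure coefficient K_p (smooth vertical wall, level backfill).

3.00

K_p = (1 + sin φ)/(1 − sin φ) = tan²(45° + 30.0°/2) = 3.000.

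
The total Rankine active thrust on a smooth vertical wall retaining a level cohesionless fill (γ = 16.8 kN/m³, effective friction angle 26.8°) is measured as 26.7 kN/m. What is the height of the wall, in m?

K_a = 0.3785. P_a = ½ K_a γ H² ⇒ H = √(2P_a/(K_a γ)).
H = √(2×26.7/(0.3785×16.8)) = 2.898 m.

2.90 m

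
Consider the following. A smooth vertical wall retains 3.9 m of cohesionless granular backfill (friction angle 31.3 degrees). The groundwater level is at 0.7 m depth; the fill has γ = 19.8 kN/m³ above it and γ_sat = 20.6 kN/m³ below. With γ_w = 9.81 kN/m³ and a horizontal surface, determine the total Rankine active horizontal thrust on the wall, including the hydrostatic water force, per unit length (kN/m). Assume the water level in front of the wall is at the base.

83.3 kN/m

K_a = tan²(45° − φ/2) = 0.3162.
γ' = 20.6 − 9.81 = 10.79 kN/m³. Depth below WT = 3.2 m.
σ'_h at WT = K_a γ d_w = 4.383 kPa; at base = 4.383 + K_a γ' × 3.2 = 15.30 kPa.
P₁ (0–0.7 m) = ½×4.383×0.7 = 1.534. P₂ (0.7–3.9 m) = ½(4.383+15.30)×3.2 = 31.49.
P_w = ½ γ_w h₂² = 0.5×9.81×3.2² = 50.23. Total = 1.534+31.49+50.23 = 83.25 kN/m.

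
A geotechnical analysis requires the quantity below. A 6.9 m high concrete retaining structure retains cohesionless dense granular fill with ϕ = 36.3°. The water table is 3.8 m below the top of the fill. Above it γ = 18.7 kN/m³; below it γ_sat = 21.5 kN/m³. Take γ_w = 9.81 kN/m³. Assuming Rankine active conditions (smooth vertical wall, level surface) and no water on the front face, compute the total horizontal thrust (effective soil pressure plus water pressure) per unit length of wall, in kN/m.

K_a = tan²(45° − φ/2) = 0.2563.
γ' = 21.5 − 9.81 = 11.69 kN/m³. Depth below WT = 3.1 m.
σ'_h at WT = K_a γ d_w = 18.21 kPa; at base = 18.21 + K_a γ' × 3.1 = 27.50 kPa.
P₁ (0–3.8 m) = ½×18.21×3.8 = 34.60. P₂ (3.8–6.9 m) = ½(18.21+27.50)×3.1 = 70.85.
P_w = ½ γ_w h₂² = 0.5×9.81×3.1² = 47.14. Total = 34.60+70.85+47.14 = 152.6 kN/m.

153 kN/m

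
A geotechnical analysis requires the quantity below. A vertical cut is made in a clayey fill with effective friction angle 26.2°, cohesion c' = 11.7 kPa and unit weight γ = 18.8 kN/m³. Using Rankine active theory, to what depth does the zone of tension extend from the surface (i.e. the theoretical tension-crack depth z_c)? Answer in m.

2.00 m

K_a = tan²(45° − 26.2°/2) = 0.3874; √K_a = 0.6224.
The active pressure is zero where K_a γ z = 2c√K_a, so z_c = 2c/(γ√K_a) = 2×11.7/(18.8×0.6224) = 2.000 m.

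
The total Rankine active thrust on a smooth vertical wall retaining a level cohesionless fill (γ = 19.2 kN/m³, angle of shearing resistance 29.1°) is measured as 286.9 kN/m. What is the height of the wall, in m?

9.30 m

K_a = 0.3456. P_a = ½ K_a γ H² ⇒ H = √(2P_a/(K_a γ)).
H = √(2×286.9/(0.3456×19.2)) = 9.299 m.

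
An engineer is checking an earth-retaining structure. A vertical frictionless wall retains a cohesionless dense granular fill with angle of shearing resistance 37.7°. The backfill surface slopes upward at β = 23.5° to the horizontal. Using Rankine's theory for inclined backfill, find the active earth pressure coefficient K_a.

K_a = cos β · (cos β − √(cos²β − cos²φ)) / (cos β + √(cos²β − cos²φ)).
cos β = 0.9171, cos φ = 0.7912, √(cos²β − cos²φ) = 0.4636.
K_a = 0.9171 × (0.9171 − 0.4636)/(0.9171 + 0.4636) = 0.3012.

0.301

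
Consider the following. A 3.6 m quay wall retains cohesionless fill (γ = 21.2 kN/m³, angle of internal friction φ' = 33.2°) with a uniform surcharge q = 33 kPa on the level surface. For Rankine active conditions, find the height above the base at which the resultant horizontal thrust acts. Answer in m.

1.48 m

K_a = 0.2924.
Triangular part P₁ = ½K_aγH² = 40.16 at H/3 = 1.200 m; rectangular part P₂ = K_a q H = 34.73 at H/2 = 1.800 m.
ȳ = (P₁·1.200 + P₂·1.800)/(P₁+P₂) = 1.478 m.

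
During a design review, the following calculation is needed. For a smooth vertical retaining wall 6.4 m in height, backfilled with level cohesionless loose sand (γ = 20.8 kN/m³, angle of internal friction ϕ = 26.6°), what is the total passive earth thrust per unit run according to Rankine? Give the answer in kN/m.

K_p = tan²(45° + φ/2) = 2.622.
P_p = ½ K_p γ H² = 0.5 × 2.622 × 20.8 × 6.4² = 1117 kN/m.

1120 kN/m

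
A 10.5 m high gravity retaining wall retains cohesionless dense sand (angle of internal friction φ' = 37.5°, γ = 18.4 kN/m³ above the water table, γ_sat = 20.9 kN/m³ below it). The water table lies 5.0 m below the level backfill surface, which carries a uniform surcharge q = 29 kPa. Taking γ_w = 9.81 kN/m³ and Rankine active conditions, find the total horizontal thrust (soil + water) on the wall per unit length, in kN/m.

442 kN/m

K_a = tan²(45° − φ/2) = 0.2432.
γ' = 20.9 − 9.81 = 11.09 kN/m³. h₂ = H − d_w = 5.5 m.
σ'_h: at surface K_a·q = 7.053; at WT K_a(q+γd_w) = 29.43; at base K_a(q+γd_w+γ'h₂) = 44.26 kPa.
P₁ = ½(7.053+29.43)×5.0 = 91.20; P₂ = ½(29.43+44.26)×5.5 = 202.6; P_w = ½γ_w h₂² = 148.4.
Total = 91.20+202.6+148.4 = 442.2 kN/m.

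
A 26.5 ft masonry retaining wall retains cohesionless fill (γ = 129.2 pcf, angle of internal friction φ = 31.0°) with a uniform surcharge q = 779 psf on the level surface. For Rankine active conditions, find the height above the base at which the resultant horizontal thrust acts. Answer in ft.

K_a = 0.3201.
Triangular part P₁ = ½K_aγH² = 14520 at H/3 = 8.833 ft; rectangular part P₂ = K_a q H = 6608 at H/2 = 13.25 ft.
ȳ = (P₁·8.833 + P₂·13.25)/(P₁+P₂) = 10.21 ft.

10.2 ft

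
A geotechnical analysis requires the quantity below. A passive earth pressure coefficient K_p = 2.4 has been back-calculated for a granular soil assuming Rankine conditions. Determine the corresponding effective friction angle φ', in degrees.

24.3°

K_p = (1+sin φ)/(1−sin φ) ⇒ sin φ = (K_p − 1)/(K_p + 1) = 0.4118.
φ = arcsin(0.4118) = 24.32°.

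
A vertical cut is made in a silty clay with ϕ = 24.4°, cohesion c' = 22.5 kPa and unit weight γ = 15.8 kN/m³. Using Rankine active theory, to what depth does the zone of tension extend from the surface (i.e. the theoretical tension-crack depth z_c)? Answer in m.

4.42 m

K_a = tan²(45° − 24.4°/2) = 0.4153; √K_a = 0.6445.
The active pressure is zero where K_a γ z = 2c√K_a, so z_c = 2c/(γ√K_a) = 2×22.5/(15.8×0.6445) = 4.419 m.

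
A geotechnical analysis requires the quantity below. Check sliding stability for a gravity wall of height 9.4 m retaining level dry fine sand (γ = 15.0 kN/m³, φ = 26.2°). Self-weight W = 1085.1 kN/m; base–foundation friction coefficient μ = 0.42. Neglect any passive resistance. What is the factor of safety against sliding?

K_a = tan²(45° − 26.2°/2) = 0.3874.
P_a = ½K_aγH² = 0.5×0.3874×15.0×9.4² = 256.8 kN/m, acting at H/3 = 3.133 m above the base.
FS_sliding = μW / P_a = 0.42×1085.1 / 256.8 = 1.775.

1.78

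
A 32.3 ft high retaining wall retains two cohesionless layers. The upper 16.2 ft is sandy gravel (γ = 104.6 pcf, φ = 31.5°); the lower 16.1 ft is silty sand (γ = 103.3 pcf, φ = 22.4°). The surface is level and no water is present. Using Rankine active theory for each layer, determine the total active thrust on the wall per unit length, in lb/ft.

K_a1 = tan²(45°−31.5°/2) = 0.3136; K_a2 = tan²(45°−22.4°/2) = 0.4482.
Layer 1: σ at base = K_a1 γ₁ h₁ = 531.5 psf; P₁ = ½×531.5×16.2 = 4305.
Layer 2: σ_v at top = γ₁h₁ = 1695; σ_h top = K_a2×1695 = 759.4; σ_h base = K_a2×(1695+103.3×16.1) = 1505.
P₂ = ½(759.4+1505)×16.1 = 18230. Total P_a = 4305+18230 = 22530 lb/ft.

22500 lb/ft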